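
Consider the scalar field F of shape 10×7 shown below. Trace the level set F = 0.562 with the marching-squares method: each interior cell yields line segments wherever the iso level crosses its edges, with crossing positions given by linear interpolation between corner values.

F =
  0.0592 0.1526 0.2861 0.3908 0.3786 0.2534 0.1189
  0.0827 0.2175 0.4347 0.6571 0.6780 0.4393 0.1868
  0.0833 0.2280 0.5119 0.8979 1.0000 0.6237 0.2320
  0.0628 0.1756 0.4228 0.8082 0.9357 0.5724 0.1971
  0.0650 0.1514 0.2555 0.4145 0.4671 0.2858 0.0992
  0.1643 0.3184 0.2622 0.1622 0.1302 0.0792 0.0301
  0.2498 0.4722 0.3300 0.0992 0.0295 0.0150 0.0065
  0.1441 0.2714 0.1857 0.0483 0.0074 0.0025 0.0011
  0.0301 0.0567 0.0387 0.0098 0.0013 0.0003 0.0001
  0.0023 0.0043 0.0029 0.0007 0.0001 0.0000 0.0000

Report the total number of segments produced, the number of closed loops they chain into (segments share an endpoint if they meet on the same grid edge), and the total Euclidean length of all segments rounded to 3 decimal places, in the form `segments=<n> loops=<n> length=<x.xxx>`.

segments=12 loops=1 length=9.729

cell (0,2): code 0100 → (0.643,3.000)–(1.000,2.572)
cell (0,3): code 1100 → (0.613,4.000)–(0.643,3.000)
cell (0,4): code 1000 → (1.000,4.486)–(0.613,4.000)
cell (1,2): code 0110 → (1.000,2.572)–(2.000,2.130)
cell (1,4): code 1101 → (1.665,5.000)–(1.000,4.486)
cell (1,5): code 1000 → (2.000,5.158)–(1.665,5.000)
cell (2,2): code 0110 → (2.000,2.130)–(3.000,2.361)
cell (2,5): code 1001 → (3.000,5.028)–(2.000,5.158)
cell (3,2): code 0010 → (3.000,2.361)–(3.625,3.000)
cell (3,3): code 0011 → (3.625,3.000)–(3.797,4.000)
cell (3,4): code 0011 → (3.797,4.000)–(3.036,5.000)
cell (3,5): code 0001 → (3.036,5.000)–(3.000,5.028)
total: 12 segments, chained into 1 closed loop(s), length Σ = 9.729182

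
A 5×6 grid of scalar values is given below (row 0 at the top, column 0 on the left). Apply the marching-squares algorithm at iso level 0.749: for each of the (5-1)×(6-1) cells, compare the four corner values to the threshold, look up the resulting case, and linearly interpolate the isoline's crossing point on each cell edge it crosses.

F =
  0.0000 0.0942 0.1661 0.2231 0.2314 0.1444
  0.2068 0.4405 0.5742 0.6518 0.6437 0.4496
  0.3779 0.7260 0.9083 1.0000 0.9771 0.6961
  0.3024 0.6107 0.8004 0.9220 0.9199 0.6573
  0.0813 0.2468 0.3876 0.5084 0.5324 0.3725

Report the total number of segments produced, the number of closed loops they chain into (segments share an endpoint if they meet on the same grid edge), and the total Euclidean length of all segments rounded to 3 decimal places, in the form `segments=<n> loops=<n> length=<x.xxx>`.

segments=10 loops=1 length=9.394

cell (1,1): code 0100 → (1.523,2.000)–(2.000,1.126)
cell (1,2): code 1100 → (1.279,3.000)–(1.523,2.000)
cell (1,3): code 1100 → (1.316,4.000)–(1.279,3.000)
cell (1,4): code 1000 → (2.000,4.812)–(1.316,4.000)
cell (2,1): code 0110 → (2.000,1.126)–(3.000,1.729)
cell (2,4): code 1001 → (3.000,4.651)–(2.000,4.812)
cell (3,1): code 0010 → (3.000,1.729)–(3.125,2.000)
cell (3,2): code 0011 → (3.125,2.000)–(3.418,3.000)
cell (3,3): code 0011 → (3.418,3.000)–(3.441,4.000)
cell (3,4): code 0001 → (3.441,4.000)–(3.000,4.651)
total: 10 segments, chained into 1 closed loop(s), length Σ = 9.394495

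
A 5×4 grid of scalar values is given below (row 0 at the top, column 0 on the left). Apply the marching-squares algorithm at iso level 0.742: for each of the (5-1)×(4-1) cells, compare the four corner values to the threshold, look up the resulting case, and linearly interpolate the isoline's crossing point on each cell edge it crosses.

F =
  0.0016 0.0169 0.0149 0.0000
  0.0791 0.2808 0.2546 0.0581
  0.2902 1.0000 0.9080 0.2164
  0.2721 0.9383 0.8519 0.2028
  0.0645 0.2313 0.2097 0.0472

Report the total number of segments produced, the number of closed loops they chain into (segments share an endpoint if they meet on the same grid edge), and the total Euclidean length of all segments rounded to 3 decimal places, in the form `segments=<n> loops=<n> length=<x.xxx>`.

segments=8 loops=1 length=5.522

cell (1,0): code 0100 → (1.641,1.000)–(2.000,0.637)
cell (1,1): code 1100 → (1.746,2.000)–(1.641,1.000)
cell (1,2): code 1000 → (2.000,2.240)–(1.746,2.000)
cell (2,0): code 0110 → (2.000,0.637)–(3.000,0.705)
cell (2,2): code 1001 → (3.000,2.169)–(2.000,2.240)
cell (3,0): code 0010 → (3.000,0.705)–(3.278,1.000)
cell (3,1): code 0011 → (3.278,1.000)–(3.171,2.000)
cell (3,2): code 0001 → (3.171,2.000)–(3.000,2.169)
total: 8 segments, chained into 1 closed loop(s), length Σ = 5.521779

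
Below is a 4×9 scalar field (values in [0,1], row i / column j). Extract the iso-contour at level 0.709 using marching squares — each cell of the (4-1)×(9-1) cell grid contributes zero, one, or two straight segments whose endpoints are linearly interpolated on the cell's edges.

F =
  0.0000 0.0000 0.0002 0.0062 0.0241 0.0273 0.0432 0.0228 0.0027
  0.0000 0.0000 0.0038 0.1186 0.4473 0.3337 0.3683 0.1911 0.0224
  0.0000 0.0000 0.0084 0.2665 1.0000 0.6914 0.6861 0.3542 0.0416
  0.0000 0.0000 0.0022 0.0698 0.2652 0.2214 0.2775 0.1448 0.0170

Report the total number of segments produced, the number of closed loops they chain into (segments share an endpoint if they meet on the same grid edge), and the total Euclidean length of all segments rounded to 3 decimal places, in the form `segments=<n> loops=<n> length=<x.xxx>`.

cell (1,3): code 0100 → (1.473,4.000)–(2.000,3.603)
cell (1,4): code 1000 → (2.000,4.943)–(1.473,4.000)
cell (2,3): code 0010 → (2.000,3.603)–(2.396,4.000)
cell (2,4): code 0001 → (2.396,4.000)–(2.000,4.943)
total: 4 segments, chained into 1 closed loop(s), length Σ = 3.322559

segments=4 loops=1 length=3.323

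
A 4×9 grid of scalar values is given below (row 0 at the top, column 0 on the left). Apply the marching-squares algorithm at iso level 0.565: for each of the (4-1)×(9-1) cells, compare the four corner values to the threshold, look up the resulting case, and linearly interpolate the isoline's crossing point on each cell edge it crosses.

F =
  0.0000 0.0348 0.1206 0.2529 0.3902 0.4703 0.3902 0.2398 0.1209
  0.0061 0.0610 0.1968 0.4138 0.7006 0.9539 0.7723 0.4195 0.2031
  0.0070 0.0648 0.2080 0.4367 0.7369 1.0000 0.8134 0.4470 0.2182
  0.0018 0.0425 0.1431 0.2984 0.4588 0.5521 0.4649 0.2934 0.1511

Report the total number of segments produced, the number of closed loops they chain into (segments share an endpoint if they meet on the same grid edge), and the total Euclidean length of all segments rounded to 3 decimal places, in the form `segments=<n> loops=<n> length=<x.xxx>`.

cell (0,3): code 0100 → (0.563,4.000)–(1.000,3.527)
cell (0,4): code 1100 → (0.196,5.000)–(0.563,4.000)
cell (0,5): code 1100 → (0.457,6.000)–(0.196,5.000)
cell (0,6): code 1000 → (1.000,6.588)–(0.457,6.000)
cell (1,3): code 0110 → (1.000,3.527)–(2.000,3.427)
cell (1,6): code 1001 → (2.000,6.678)–(1.000,6.588)
cell (2,3): code 0010 → (2.000,3.427)–(2.618,4.000)
cell (2,4): code 0011 → (2.618,4.000)–(2.971,5.000)
cell (2,5): code 0011 → (2.971,5.000)–(2.713,6.000)
cell (2,6): code 0001 → (2.713,6.000)–(2.000,6.678)
total: 10 segments, chained into 1 closed loop(s), length Σ = 9.471153

segments=10 loops=1 length=9.471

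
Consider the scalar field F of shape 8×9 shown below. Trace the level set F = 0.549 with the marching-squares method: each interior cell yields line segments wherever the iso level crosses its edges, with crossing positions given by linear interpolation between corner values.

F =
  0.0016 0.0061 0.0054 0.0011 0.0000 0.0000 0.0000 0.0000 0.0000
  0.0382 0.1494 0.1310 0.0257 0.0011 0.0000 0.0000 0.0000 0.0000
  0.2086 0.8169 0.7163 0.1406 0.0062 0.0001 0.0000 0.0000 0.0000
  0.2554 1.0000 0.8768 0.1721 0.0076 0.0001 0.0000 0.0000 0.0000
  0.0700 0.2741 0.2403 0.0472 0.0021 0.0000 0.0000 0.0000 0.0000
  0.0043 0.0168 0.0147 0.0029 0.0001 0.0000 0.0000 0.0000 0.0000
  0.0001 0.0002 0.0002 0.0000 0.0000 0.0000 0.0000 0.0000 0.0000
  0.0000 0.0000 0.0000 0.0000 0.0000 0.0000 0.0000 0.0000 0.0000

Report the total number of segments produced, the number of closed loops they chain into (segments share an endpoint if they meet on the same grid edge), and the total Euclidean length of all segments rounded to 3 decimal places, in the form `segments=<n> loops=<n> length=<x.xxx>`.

cell (1,0): code 0100 → (1.599,1.000)–(2.000,0.560)
cell (1,1): code 1100 → (1.714,2.000)–(1.599,1.000)
cell (1,2): code 1000 → (2.000,2.291)–(1.714,2.000)
cell (2,0): code 0110 → (2.000,0.560)–(3.000,0.394)
cell (2,2): code 1001 → (3.000,2.465)–(2.000,2.291)
cell (3,0): code 0010 → (3.000,0.394)–(3.621,1.000)
cell (3,1): code 0011 → (3.621,1.000)–(3.515,2.000)
cell (3,2): code 0001 → (3.515,2.000)–(3.000,2.465)
total: 8 segments, chained into 1 closed loop(s), length Σ = 6.606104

segments=8 loops=1 length=6.606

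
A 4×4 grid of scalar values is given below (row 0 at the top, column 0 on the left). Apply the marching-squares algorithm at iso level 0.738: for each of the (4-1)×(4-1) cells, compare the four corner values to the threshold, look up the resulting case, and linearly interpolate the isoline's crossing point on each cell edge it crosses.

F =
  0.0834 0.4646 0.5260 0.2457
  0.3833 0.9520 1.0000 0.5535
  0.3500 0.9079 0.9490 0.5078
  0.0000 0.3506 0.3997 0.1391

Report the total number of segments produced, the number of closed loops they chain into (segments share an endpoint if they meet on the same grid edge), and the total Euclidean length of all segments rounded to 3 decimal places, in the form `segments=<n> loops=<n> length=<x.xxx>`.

segments=8 loops=1 length=6.447

cell (0,0): code 0100 → (0.561,1.000)–(1.000,0.624)
cell (0,1): code 1100 → (0.447,2.000)–(0.561,1.000)
cell (0,2): code 1000 → (1.000,2.587)–(0.447,2.000)
cell (1,0): code 0110 → (1.000,0.624)–(2.000,0.695)
cell (1,2): code 1001 → (2.000,2.478)–(1.000,2.587)
cell (2,0): code 0010 → (2.000,0.695)–(2.305,1.000)
cell (2,1): code 0011 → (2.305,1.000)–(2.384,2.000)
cell (2,2): code 0001 → (2.384,2.000)–(2.000,2.478)
total: 8 segments, chained into 1 closed loop(s), length Σ = 6.446719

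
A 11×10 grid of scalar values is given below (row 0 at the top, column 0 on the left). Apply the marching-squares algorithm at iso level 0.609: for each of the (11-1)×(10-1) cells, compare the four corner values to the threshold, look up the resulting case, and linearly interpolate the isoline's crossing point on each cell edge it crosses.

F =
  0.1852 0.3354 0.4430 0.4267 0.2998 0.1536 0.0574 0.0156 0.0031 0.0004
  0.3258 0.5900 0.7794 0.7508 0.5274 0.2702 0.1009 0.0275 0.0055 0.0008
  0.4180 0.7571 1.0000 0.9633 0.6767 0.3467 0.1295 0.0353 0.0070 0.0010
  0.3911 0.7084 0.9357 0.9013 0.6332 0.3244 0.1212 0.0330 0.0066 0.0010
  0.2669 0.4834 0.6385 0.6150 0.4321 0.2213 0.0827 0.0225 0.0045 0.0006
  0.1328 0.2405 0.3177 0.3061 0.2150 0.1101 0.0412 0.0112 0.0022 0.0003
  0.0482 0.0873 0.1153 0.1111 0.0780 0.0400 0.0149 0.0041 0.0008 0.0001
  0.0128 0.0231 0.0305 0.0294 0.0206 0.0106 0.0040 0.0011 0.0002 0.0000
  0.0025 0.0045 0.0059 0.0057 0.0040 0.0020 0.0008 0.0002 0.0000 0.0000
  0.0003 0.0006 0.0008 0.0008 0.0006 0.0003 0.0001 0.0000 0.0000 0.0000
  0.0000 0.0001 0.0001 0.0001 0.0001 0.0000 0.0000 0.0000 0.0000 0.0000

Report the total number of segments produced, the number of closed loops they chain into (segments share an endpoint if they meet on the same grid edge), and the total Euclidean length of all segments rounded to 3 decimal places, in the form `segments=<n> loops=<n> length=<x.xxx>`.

segments=16 loops=1 length=11.344

cell (0,1): code 0100 → (0.493,2.000)–(1.000,1.100)
cell (0,2): code 1100 → (0.562,3.000)–(0.493,2.000)
cell (0,3): code 1000 → (1.000,3.635)–(0.562,3.000)
cell (1,0): code 0100 → (1.114,1.000)–(2.000,0.563)
cell (1,1): code 1110 → (1.000,1.100)–(1.114,1.000)
cell (1,3): code 1101 → (1.547,4.000)–(1.000,3.635)
cell (1,4): code 1000 → (2.000,4.205)–(1.547,4.000)
cell (2,0): code 0110 → (2.000,0.563)–(3.000,0.687)
cell (2,4): code 1001 → (3.000,4.078)–(2.000,4.205)
cell (3,0): code 0010 → (3.000,0.687)–(3.442,1.000)
cell (3,1): code 0111 → (3.442,1.000)–(4.000,1.810)
cell (3,3): code 1011 → (4.000,3.033)–(3.120,4.000)
cell (3,4): code 0001 → (3.120,4.000)–(3.000,4.078)
cell (4,1): code 0010 → (4.000,1.810)–(4.092,2.000)
cell (4,2): code 0011 → (4.092,2.000)–(4.019,3.000)
cell (4,3): code 0001 → (4.019,3.000)–(4.000,3.033)
total: 16 segments, chained into 1 closed loop(s), length Σ = 11.344282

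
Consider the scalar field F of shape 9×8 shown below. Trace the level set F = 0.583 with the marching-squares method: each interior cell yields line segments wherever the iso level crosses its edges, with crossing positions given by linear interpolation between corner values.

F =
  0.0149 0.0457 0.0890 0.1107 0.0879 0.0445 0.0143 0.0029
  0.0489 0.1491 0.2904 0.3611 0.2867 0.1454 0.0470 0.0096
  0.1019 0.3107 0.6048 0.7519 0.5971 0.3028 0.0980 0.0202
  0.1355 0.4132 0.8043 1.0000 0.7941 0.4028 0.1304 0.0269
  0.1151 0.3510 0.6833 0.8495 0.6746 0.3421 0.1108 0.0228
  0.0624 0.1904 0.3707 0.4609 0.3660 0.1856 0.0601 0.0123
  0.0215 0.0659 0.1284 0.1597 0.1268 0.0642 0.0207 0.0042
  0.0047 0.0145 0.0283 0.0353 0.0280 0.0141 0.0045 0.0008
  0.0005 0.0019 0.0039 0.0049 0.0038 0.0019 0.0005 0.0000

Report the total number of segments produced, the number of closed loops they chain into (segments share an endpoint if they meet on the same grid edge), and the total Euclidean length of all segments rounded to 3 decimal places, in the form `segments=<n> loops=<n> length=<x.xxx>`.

segments=12 loops=1 length=9.584

cell (1,1): code 0100 → (1.931,2.000)–(2.000,1.926)
cell (1,2): code 1100 → (1.568,3.000)–(1.931,2.000)
cell (1,3): code 1100 → (1.955,4.000)–(1.568,3.000)
cell (1,4): code 1000 → (2.000,4.048)–(1.955,4.000)
cell (2,1): code 0110 → (2.000,1.926)–(3.000,1.434)
cell (2,4): code 1001 → (3.000,4.539)–(2.000,4.048)
cell (3,1): code 0110 → (3.000,1.434)–(4.000,1.698)
cell (3,4): code 1001 → (4.000,4.275)–(3.000,4.539)
cell (4,1): code 0010 → (4.000,1.698)–(4.321,2.000)
cell (4,2): code 0011 → (4.321,2.000)–(4.686,3.000)
cell (4,3): code 0011 → (4.686,3.000)–(4.297,4.000)
cell (4,4): code 0001 → (4.297,4.000)–(4.000,4.275)
total: 12 segments, chained into 1 closed loop(s), length Σ = 9.583650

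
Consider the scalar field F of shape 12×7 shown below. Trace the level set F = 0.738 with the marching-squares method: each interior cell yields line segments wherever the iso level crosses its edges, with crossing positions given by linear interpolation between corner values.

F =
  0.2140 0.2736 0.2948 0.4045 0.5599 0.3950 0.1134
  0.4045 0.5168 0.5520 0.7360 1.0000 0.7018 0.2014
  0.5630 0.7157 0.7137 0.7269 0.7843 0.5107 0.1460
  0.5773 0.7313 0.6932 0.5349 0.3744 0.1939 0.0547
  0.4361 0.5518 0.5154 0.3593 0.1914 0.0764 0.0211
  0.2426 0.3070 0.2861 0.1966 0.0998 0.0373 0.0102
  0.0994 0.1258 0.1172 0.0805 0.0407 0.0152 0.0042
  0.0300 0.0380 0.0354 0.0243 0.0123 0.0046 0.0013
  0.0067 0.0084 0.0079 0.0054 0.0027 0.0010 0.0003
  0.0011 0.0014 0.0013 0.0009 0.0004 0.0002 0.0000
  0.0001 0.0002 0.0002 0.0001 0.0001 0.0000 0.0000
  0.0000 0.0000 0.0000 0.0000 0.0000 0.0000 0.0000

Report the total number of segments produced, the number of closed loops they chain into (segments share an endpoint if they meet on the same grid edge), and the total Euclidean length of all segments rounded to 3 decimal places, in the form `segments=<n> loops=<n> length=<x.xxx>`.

segments=6 loops=1 length=5.480

cell (0,3): code 0100 → (0.405,4.000)–(1.000,3.008)
cell (0,4): code 1000 → (1.000,4.879)–(0.405,4.000)
cell (1,3): code 0110 → (1.000,3.008)–(2.000,3.193)
cell (1,4): code 1001 → (2.000,4.169)–(1.000,4.879)
cell (2,3): code 0010 → (2.000,3.193)–(2.113,4.000)
cell (2,4): code 0001 → (2.113,4.000)–(2.000,4.169)
total: 6 segments, chained into 1 closed loop(s), length Σ = 5.479707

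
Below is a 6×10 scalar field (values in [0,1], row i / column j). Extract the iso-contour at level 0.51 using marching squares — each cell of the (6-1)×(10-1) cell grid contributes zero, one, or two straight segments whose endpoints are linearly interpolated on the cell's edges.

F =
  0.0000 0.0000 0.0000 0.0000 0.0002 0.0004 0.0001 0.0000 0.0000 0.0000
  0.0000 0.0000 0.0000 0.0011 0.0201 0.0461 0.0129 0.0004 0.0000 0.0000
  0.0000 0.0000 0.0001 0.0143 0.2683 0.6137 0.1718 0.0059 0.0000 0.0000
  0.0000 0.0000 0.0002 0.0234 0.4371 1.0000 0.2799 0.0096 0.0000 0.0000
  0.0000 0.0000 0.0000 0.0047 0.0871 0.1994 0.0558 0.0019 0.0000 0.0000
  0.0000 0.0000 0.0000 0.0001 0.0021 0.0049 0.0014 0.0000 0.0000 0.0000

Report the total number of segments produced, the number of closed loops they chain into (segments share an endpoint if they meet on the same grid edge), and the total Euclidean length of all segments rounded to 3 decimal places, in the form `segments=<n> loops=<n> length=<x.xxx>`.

segments=6 loops=1 length=4.874

cell (1,4): code 0100 → (1.817,5.000)–(2.000,4.700)
cell (1,5): code 1000 → (2.000,5.235)–(1.817,5.000)
cell (2,4): code 0110 → (2.000,4.700)–(3.000,4.130)
cell (2,5): code 1001 → (3.000,5.680)–(2.000,5.235)
cell (3,4): code 0010 → (3.000,4.130)–(3.612,5.000)
cell (3,5): code 0001 → (3.612,5.000)–(3.000,5.680)
total: 6 segments, chained into 1 closed loop(s), length Σ = 4.874228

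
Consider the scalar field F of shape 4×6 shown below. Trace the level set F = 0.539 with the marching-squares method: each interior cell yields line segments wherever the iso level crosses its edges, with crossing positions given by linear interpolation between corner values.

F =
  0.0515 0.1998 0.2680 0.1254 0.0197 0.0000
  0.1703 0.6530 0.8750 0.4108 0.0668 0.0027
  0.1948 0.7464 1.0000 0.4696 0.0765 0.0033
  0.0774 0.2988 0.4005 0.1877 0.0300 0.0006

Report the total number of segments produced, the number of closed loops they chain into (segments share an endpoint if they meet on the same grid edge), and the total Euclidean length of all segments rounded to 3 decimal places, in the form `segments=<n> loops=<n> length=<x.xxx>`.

segments=8 loops=1 length=7.124

cell (0,0): code 0100 → (0.748,1.000)–(1.000,0.764)
cell (0,1): code 1100 → (0.446,2.000)–(0.748,1.000)
cell (0,2): code 1000 → (1.000,2.724)–(0.446,2.000)
cell (1,0): code 0110 → (1.000,0.764)–(2.000,0.624)
cell (1,2): code 1001 → (2.000,2.869)–(1.000,2.724)
cell (2,0): code 0010 → (2.000,0.624)–(2.463,1.000)
cell (2,1): code 0011 → (2.463,1.000)–(2.769,2.000)
cell (2,2): code 0001 → (2.769,2.000)–(2.000,2.869)
total: 8 segments, chained into 1 closed loop(s), length Σ = 7.123980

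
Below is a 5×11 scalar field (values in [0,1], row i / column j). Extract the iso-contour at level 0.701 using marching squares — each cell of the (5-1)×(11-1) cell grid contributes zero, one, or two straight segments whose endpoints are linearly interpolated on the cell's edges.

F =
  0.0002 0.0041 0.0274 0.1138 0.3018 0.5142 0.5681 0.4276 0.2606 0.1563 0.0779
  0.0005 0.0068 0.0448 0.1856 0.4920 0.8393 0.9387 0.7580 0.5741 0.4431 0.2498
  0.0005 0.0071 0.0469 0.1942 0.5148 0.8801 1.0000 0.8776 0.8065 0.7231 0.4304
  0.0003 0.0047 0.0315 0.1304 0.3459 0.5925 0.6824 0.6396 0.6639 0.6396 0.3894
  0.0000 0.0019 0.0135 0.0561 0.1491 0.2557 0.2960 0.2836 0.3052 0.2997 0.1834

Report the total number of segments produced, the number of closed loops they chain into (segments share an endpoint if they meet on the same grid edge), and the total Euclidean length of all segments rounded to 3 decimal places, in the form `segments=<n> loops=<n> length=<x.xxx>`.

segments=14 loops=1 length=11.371

cell (0,4): code 0100 → (0.575,5.000)–(1.000,4.602)
cell (0,5): code 1100 → (0.359,6.000)–(0.575,5.000)
cell (0,6): code 1100 → (0.827,7.000)–(0.359,6.000)
cell (0,7): code 1000 → (1.000,7.310)–(0.827,7.000)
cell (1,4): code 0110 → (1.000,4.602)–(2.000,4.510)
cell (1,7): code 1101 → (1.546,8.000)–(1.000,7.310)
cell (1,8): code 1100 → (1.921,9.000)–(1.546,8.000)
cell (1,9): code 1000 → (2.000,9.076)–(1.921,9.000)
cell (2,4): code 0010 → (2.000,4.510)–(2.623,5.000)
cell (2,5): code 0011 → (2.623,5.000)–(2.941,6.000)
cell (2,6): code 0011 → (2.941,6.000)–(2.742,7.000)
cell (2,7): code 0011 → (2.742,7.000)–(2.740,8.000)
cell (2,8): code 0011 → (2.740,8.000)–(2.265,9.000)
cell (2,9): code 0001 → (2.265,9.000)–(2.000,9.076)
total: 14 segments, chained into 1 closed loop(s), length Σ = 11.370591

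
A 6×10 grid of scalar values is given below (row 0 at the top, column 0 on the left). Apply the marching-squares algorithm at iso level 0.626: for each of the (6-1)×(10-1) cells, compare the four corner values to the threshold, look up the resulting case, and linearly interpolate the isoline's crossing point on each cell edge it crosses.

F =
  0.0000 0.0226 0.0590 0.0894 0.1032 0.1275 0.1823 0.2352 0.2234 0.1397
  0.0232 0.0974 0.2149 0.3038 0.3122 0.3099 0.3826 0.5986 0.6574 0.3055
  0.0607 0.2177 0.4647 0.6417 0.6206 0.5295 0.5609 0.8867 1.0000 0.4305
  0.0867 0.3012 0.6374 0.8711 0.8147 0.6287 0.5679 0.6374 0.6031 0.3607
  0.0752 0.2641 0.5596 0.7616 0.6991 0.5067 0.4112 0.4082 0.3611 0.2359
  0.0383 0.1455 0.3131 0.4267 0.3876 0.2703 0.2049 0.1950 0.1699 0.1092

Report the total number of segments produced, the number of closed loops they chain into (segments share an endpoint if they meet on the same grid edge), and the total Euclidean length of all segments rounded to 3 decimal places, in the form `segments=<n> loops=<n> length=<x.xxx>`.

cell (0,7): code 0100 → (0.928,8.000)–(1.000,7.466)
cell (0,8): code 1000 → (1.000,8.089)–(0.928,8.000)
cell (1,2): code 0100 → (1.954,3.000)–(2.000,2.911)
cell (1,3): code 1000 → (2.000,3.744)–(1.954,3.000)
cell (1,6): code 0100 → (1.095,7.000)–(2.000,6.200)
cell (1,7): code 1110 → (1.000,7.466)–(1.095,7.000)
cell (1,8): code 1001 → (2.000,8.657)–(1.000,8.089)
cell (2,1): code 0100 → (2.934,2.000)–(3.000,1.966)
cell (2,2): code 1110 → (2.000,2.911)–(2.934,2.000)
cell (2,3): code 1101 → (2.028,4.000)–(2.000,3.744)
cell (2,4): code 1100 → (2.973,5.000)–(2.028,4.000)
cell (2,5): code 1000 → (3.000,5.044)–(2.973,5.000)
cell (2,6): code 0110 → (2.000,6.200)–(3.000,6.836)
cell (2,7): code 1011 → (3.000,7.332)–(2.942,8.000)
cell (2,8): code 0001 → (2.942,8.000)–(2.000,8.657)
cell (3,1): code 0010 → (3.000,1.966)–(3.147,2.000)
cell (3,2): code 0111 → (3.147,2.000)–(4.000,2.329)
cell (3,4): code 1011 → (4.000,4.380)–(3.022,5.000)
cell (3,5): code 0001 → (3.022,5.000)–(3.000,5.044)
cell (3,6): code 0010 → (3.000,6.836)–(3.050,7.000)
cell (3,7): code 0001 → (3.050,7.000)–(3.000,7.332)
cell (4,2): code 0010 → (4.000,2.329)–(4.405,3.000)
cell (4,3): code 0011 → (4.405,3.000)–(4.235,4.000)
cell (4,4): code 0001 → (4.235,4.000)–(4.000,4.380)
total: 24 segments, chained into 2 closed loop(s), length Σ = 15.426000

segments=24 loops=2 length=15.426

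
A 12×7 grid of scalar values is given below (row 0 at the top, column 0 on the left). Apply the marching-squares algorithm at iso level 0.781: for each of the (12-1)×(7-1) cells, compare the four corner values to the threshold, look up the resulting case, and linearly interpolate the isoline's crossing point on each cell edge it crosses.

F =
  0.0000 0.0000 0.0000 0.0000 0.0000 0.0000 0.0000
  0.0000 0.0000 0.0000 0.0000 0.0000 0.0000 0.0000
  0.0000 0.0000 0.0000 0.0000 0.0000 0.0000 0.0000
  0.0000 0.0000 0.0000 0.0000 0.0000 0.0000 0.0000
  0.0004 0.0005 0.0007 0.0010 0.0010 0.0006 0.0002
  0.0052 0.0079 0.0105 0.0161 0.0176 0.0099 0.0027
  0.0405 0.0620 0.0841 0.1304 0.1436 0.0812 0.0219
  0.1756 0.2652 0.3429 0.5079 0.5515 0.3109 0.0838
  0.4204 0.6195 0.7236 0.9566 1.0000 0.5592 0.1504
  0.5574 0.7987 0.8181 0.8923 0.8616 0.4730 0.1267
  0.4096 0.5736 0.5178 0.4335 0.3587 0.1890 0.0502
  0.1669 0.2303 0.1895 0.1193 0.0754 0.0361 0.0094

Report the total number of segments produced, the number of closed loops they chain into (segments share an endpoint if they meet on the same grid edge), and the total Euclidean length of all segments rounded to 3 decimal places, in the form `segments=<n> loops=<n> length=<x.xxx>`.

cell (7,2): code 0100 → (7.609,3.000)–(8.000,2.246)
cell (7,3): code 1100 → (7.512,4.000)–(7.609,3.000)
cell (7,4): code 1000 → (8.000,4.497)–(7.512,4.000)
cell (8,0): code 0100 → (8.901,1.000)–(9.000,0.927)
cell (8,1): code 1100 → (8.607,2.000)–(8.901,1.000)
cell (8,2): code 1110 → (8.000,2.246)–(8.607,2.000)
cell (8,4): code 1001 → (9.000,4.207)–(8.000,4.497)
cell (9,0): code 0010 → (9.000,0.927)–(9.079,1.000)
cell (9,1): code 0011 → (9.079,1.000)–(9.124,2.000)
cell (9,2): code 0011 → (9.124,2.000)–(9.243,3.000)
cell (9,3): code 0011 → (9.243,3.000)–(9.160,4.000)
cell (9,4): code 0001 → (9.160,4.000)–(9.000,4.207)
total: 12 segments, chained into 1 closed loop(s), length Σ = 8.793407

segments=12 loops=1 length=8.793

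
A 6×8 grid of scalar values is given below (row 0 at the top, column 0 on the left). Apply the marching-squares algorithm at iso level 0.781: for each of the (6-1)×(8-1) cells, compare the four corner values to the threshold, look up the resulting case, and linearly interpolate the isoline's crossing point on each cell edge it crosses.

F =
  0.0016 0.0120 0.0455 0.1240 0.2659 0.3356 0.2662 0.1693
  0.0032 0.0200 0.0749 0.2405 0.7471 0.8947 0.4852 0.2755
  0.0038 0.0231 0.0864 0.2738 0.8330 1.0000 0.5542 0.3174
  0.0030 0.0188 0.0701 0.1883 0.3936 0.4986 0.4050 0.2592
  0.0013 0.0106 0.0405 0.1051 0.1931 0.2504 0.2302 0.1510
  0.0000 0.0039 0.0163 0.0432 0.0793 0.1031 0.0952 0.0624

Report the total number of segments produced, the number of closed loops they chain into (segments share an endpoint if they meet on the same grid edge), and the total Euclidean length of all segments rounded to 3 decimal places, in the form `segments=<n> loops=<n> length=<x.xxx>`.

segments=8 loops=1 length=5.090

cell (0,4): code 0100 → (0.797,5.000)–(1.000,4.230)
cell (0,5): code 1000 → (1.000,5.278)–(0.797,5.000)
cell (1,3): code 0100 → (1.395,4.000)–(2.000,3.907)
cell (1,4): code 1110 → (1.000,4.230)–(1.395,4.000)
cell (1,5): code 1001 → (2.000,5.491)–(1.000,5.278)
cell (2,3): code 0010 → (2.000,3.907)–(2.118,4.000)
cell (2,4): code 0011 → (2.118,4.000)–(2.437,5.000)
cell (2,5): code 0001 → (2.437,5.000)–(2.000,5.491)
total: 8 segments, chained into 1 closed loop(s), length Σ = 5.089834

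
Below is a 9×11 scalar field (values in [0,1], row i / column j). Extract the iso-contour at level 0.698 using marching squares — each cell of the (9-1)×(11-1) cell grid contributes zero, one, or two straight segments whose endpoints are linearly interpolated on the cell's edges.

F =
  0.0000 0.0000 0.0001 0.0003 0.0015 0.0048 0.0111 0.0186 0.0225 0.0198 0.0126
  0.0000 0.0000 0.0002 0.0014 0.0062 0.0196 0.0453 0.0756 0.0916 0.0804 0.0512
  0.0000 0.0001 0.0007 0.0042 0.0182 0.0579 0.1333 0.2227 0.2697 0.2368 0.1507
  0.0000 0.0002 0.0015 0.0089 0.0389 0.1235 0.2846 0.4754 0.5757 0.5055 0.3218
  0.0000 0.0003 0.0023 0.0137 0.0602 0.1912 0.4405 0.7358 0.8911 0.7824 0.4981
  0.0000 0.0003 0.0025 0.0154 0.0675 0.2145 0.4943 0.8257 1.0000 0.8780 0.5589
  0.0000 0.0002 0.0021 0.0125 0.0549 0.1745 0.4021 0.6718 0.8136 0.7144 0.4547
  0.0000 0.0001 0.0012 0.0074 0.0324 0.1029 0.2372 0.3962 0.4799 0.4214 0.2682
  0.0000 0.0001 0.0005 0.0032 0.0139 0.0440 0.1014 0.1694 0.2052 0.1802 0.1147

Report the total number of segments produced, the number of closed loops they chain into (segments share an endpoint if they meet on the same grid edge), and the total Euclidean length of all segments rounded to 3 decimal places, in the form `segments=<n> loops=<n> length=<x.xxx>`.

segments=12 loops=1 length=9.133

cell (3,6): code 0100 → (3.855,7.000)–(4.000,6.872)
cell (3,7): code 1100 → (3.388,8.000)–(3.855,7.000)
cell (3,8): code 1100 → (3.695,9.000)–(3.388,8.000)
cell (3,9): code 1000 → (4.000,9.297)–(3.695,9.000)
cell (4,6): code 0110 → (4.000,6.872)–(5.000,6.615)
cell (4,9): code 1001 → (5.000,9.564)–(4.000,9.297)
cell (5,6): code 0010 → (5.000,6.615)–(5.830,7.000)
cell (5,7): code 0111 → (5.830,7.000)–(6.000,7.185)
cell (5,9): code 1001 → (6.000,9.063)–(5.000,9.564)
cell (6,7): code 0010 → (6.000,7.185)–(6.346,8.000)
cell (6,8): code 0011 → (6.346,8.000)–(6.056,9.000)
cell (6,9): code 0001 → (6.056,9.000)–(6.000,9.063)
total: 12 segments, chained into 1 closed loop(s), length Σ = 9.132636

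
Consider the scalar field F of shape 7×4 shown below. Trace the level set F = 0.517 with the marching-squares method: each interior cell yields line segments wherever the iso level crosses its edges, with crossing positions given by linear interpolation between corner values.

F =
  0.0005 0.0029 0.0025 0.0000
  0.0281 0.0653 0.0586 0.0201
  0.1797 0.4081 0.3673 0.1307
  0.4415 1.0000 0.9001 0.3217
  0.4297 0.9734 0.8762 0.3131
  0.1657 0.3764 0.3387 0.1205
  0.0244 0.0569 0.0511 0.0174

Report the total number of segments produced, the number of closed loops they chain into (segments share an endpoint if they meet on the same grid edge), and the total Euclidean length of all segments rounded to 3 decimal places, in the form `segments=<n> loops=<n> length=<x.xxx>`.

cell (2,0): code 0100 → (2.184,1.000)–(3.000,0.135)
cell (2,1): code 1100 → (2.281,2.000)–(2.184,1.000)
cell (2,2): code 1000 → (3.000,2.662)–(2.281,2.000)
cell (3,0): code 0110 → (3.000,0.135)–(4.000,0.161)
cell (3,2): code 1001 → (4.000,2.638)–(3.000,2.662)
cell (4,0): code 0010 → (4.000,0.161)–(4.764,1.000)
cell (4,1): code 0011 → (4.764,1.000)–(4.668,2.000)
cell (4,2): code 0001 → (4.668,2.000)–(4.000,2.638)
total: 8 segments, chained into 1 closed loop(s), length Σ = 8.235800

segments=8 loops=1 length=8.236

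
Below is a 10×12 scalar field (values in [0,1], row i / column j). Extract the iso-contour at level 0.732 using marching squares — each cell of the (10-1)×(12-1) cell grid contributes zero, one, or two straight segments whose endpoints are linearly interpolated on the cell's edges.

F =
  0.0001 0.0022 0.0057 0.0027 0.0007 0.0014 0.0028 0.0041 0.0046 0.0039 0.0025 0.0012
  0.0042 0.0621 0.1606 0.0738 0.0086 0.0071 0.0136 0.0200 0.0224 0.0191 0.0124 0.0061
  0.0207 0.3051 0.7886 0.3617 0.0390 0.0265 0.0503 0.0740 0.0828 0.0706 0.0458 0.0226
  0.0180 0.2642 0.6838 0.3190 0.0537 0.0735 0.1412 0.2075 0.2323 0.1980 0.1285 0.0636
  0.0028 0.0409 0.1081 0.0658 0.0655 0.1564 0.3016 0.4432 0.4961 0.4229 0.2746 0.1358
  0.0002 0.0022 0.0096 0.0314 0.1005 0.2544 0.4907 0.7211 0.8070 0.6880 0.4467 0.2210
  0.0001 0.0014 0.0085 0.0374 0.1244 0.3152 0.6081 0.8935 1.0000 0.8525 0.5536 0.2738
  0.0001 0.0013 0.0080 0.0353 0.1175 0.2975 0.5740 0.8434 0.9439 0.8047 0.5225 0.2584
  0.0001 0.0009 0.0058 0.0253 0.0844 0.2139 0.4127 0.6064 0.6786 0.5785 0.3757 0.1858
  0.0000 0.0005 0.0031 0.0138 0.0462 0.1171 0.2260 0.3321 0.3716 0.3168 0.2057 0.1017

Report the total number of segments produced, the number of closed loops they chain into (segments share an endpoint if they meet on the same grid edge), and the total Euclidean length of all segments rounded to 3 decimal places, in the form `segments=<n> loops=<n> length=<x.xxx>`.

cell (1,1): code 0100 → (1.910,2.000)–(2.000,1.883)
cell (1,2): code 1000 → (2.000,2.133)–(1.910,2.000)
cell (2,1): code 0010 → (2.000,1.883)–(2.540,2.000)
cell (2,2): code 0001 → (2.540,2.000)–(2.000,2.133)
cell (4,7): code 0100 → (4.759,8.000)–(5.000,7.127)
cell (4,8): code 1000 → (5.000,8.630)–(4.759,8.000)
cell (5,6): code 0100 → (5.063,7.000)–(6.000,6.434)
cell (5,7): code 1110 → (5.000,7.127)–(5.063,7.000)
cell (5,8): code 1101 → (5.267,9.000)–(5.000,8.630)
cell (5,9): code 1000 → (6.000,9.403)–(5.267,9.000)
cell (6,6): code 0110 → (6.000,6.434)–(7.000,6.586)
cell (6,9): code 1001 → (7.000,9.258)–(6.000,9.403)
cell (7,6): code 0010 → (7.000,6.586)–(7.470,7.000)
cell (7,7): code 0011 → (7.470,7.000)–(7.799,8.000)
cell (7,8): code 0011 → (7.799,8.000)–(7.321,9.000)
cell (7,9): code 0001 → (7.321,9.000)–(7.000,9.258)
total: 16 segments, chained into 2 closed loop(s), length Σ = 10.746852

segments=16 loops=2 length=10.747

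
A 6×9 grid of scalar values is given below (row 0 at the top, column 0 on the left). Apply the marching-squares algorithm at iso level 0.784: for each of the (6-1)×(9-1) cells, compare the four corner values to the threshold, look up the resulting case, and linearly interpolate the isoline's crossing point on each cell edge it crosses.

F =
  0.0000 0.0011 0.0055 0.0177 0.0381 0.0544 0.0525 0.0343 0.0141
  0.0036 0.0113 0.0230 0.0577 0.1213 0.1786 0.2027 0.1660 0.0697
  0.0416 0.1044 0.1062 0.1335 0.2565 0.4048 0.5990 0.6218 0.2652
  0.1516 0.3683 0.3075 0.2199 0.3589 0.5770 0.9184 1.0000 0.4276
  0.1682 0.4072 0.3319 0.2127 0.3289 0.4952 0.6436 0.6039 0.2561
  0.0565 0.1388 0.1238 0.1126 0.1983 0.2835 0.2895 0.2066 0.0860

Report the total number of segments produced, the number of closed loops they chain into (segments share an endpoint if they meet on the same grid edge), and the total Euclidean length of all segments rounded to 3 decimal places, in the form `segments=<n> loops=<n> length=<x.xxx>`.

segments=6 loops=1 length=4.565

cell (2,5): code 0100 → (2.579,6.000)–(3.000,5.606)
cell (2,6): code 1100 → (2.429,7.000)–(2.579,6.000)
cell (2,7): code 1000 → (3.000,7.377)–(2.429,7.000)
cell (3,5): code 0010 → (3.000,5.606)–(3.489,6.000)
cell (3,6): code 0011 → (3.489,6.000)–(3.545,7.000)
cell (3,7): code 0001 → (3.545,7.000)–(3.000,7.377)
total: 6 segments, chained into 1 closed loop(s), length Σ = 4.564570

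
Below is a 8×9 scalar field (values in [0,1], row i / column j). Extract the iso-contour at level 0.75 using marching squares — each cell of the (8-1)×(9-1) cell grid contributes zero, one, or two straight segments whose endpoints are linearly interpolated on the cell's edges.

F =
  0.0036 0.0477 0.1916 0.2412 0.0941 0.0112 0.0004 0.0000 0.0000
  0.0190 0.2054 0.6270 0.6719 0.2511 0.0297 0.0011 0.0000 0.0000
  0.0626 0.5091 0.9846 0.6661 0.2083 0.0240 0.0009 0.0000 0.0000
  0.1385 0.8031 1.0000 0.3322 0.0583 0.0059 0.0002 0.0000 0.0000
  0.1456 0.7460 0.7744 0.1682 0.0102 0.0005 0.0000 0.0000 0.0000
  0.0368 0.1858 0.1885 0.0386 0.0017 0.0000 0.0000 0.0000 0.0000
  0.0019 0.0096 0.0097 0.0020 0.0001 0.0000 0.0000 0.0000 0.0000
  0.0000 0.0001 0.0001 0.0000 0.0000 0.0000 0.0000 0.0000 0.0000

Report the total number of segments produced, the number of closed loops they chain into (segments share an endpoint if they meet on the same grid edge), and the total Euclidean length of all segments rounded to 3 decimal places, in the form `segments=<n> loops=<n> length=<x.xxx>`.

segments=10 loops=1 length=7.095

cell (1,1): code 0100 → (1.344,2.000)–(2.000,1.507)
cell (1,2): code 1000 → (2.000,2.737)–(1.344,2.000)
cell (2,0): code 0100 → (2.819,1.000)–(3.000,0.920)
cell (2,1): code 1110 → (2.000,1.507)–(2.819,1.000)
cell (2,2): code 1001 → (3.000,2.374)–(2.000,2.737)
cell (3,0): code 0010 → (3.000,0.920)–(3.930,1.000)
cell (3,1): code 0111 → (3.930,1.000)–(4.000,1.141)
cell (3,2): code 1001 → (4.000,2.040)–(3.000,2.374)
cell (4,1): code 0010 → (4.000,1.141)–(4.042,2.000)
cell (4,2): code 0001 → (4.042,2.000)–(4.000,2.040)
total: 10 segments, chained into 1 closed loop(s), length Σ = 7.094767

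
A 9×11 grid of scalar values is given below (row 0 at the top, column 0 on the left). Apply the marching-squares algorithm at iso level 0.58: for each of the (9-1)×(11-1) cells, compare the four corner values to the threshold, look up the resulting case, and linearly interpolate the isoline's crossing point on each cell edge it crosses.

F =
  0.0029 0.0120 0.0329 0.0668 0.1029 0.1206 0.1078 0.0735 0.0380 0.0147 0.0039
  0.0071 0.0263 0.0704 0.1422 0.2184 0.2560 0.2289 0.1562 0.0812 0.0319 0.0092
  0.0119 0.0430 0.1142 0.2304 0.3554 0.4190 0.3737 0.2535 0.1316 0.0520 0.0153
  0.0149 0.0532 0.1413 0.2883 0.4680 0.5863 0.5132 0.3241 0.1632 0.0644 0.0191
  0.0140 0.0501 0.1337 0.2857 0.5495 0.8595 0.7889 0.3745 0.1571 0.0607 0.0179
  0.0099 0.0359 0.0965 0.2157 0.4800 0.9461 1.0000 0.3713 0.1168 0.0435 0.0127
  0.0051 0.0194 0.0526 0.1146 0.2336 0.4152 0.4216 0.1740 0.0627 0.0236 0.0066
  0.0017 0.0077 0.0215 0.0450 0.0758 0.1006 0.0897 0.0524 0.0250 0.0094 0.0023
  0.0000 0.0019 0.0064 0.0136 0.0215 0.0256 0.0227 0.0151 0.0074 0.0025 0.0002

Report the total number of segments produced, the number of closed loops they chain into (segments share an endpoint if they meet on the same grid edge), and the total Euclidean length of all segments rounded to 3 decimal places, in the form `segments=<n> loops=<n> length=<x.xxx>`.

segments=10 loops=1 length=8.379

cell (2,4): code 0100 → (2.962,5.000)–(3.000,4.947)
cell (2,5): code 1000 → (3.000,5.086)–(2.962,5.000)
cell (3,4): code 0110 → (3.000,4.947)–(4.000,4.098)
cell (3,5): code 1101 → (3.242,6.000)–(3.000,5.086)
cell (3,6): code 1000 → (4.000,6.504)–(3.242,6.000)
cell (4,4): code 0110 → (4.000,4.098)–(5.000,4.215)
cell (4,6): code 1001 → (5.000,6.668)–(4.000,6.504)
cell (5,4): code 0010 → (5.000,4.215)–(5.690,5.000)
cell (5,5): code 0011 → (5.690,5.000)–(5.726,6.000)
cell (5,6): code 0001 → (5.726,6.000)–(5.000,6.668)
total: 10 segments, chained into 1 closed loop(s), length Σ = 8.378767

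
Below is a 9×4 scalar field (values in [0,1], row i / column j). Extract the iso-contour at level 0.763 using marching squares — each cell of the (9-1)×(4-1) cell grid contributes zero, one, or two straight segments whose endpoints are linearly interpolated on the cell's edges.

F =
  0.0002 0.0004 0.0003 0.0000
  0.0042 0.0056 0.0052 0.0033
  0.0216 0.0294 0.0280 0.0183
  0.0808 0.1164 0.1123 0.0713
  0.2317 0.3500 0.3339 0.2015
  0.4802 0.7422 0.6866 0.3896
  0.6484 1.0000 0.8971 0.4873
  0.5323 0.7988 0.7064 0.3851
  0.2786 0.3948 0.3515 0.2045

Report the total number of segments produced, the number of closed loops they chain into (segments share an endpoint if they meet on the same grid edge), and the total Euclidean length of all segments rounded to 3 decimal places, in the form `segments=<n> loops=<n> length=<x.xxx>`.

segments=8 loops=1 length=6.046

cell (5,0): code 0100 → (5.081,1.000)–(6.000,0.326)
cell (5,1): code 1100 → (5.363,2.000)–(5.081,1.000)
cell (5,2): code 1000 → (6.000,2.327)–(5.363,2.000)
cell (6,0): code 0110 → (6.000,0.326)–(7.000,0.866)
cell (6,1): code 1011 → (7.000,1.387)–(6.703,2.000)
cell (6,2): code 0001 → (6.703,2.000)–(6.000,2.327)
cell (7,0): code 0010 → (7.000,0.866)–(7.089,1.000)
cell (7,1): code 0001 → (7.089,1.000)–(7.000,1.387)
total: 8 segments, chained into 1 closed loop(s), length Σ = 6.046230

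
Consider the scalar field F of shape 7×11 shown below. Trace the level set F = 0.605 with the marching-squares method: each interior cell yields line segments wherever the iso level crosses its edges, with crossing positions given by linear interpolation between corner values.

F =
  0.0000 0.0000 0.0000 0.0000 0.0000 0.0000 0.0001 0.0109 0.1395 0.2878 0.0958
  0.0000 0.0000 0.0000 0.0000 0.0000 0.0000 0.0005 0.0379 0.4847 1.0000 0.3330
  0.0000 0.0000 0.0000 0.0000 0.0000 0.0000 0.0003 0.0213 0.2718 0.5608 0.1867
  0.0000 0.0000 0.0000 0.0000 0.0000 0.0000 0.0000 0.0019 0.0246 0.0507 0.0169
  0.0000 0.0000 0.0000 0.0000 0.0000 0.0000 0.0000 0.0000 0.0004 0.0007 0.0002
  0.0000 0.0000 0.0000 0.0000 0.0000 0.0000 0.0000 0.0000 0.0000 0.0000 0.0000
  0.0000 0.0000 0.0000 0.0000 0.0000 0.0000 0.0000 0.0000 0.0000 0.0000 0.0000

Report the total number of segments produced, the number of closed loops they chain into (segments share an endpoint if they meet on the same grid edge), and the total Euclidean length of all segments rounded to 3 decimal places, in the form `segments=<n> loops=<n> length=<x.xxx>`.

segments=4 loops=1 length=4.016

cell (0,8): code 0100 → (0.445,9.000)–(1.000,8.233)
cell (0,9): code 1000 → (1.000,9.592)–(0.445,9.000)
cell (1,8): code 0010 → (1.000,8.233)–(1.899,9.000)
cell (1,9): code 0001 → (1.899,9.000)–(1.000,9.592)
total: 4 segments, chained into 1 closed loop(s), length Σ = 4.016047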